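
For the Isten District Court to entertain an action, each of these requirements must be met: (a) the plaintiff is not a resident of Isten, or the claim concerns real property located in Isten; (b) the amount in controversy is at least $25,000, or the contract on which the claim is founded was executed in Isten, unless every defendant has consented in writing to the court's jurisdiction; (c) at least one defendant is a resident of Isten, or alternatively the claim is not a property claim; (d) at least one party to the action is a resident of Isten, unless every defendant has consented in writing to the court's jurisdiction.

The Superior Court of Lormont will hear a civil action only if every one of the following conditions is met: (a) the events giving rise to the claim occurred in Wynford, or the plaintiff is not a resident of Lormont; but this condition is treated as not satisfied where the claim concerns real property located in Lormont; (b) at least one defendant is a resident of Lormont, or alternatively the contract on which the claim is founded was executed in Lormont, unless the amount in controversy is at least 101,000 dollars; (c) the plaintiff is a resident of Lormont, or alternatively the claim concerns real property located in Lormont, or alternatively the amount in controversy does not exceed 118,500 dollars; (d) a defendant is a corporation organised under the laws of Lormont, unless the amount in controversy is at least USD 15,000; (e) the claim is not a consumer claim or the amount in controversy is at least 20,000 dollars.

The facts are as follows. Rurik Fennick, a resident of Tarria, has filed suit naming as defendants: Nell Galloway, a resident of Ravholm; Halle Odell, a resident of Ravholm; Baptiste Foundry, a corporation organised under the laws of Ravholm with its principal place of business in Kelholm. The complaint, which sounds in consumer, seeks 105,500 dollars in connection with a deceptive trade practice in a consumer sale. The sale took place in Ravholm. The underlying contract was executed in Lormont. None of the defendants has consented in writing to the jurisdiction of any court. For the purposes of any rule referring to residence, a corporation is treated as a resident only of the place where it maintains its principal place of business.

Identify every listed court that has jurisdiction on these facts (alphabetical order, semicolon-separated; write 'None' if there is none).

the Superior Court of Lormont

The Isten District Court:
  (a) The plaintiff resides in Tarria, which is not Isten — that alternative is enough. Met.
  (b) The amount in controversy is $105,500, which meets the $25,000 floor — that alternative is enough. Met.
  (c) The claim is a consumer claim, not a property claim, so one alternative holds. Satisfied.
  (d) No party resides in Isten. And no such written consent has been filed, so the proviso does not save it. Not satisfied.
  → Not every requirement is met — no jurisdiction.
The Superior Court of Lormont:
  (a) The plaintiff resides in Tarria, which is not Lormont, which satisfies one of the alternatives. And the carve-out is inapplicable — the claim does not concern real property. Met.
  (b) The contract was executed in Lormont, so this disjunct is met. Satisfied.
  (c) The amount in controversy is USD 105,500, within the 118,500 dollars ceiling, so this disjunct is met. Condition met.
  (d) The corporate defendant(s) are organised in Ravholm, not Lormont. The proviso rescues it, though: the amount in controversy is 105,500 dollars, which meets the 15,000 dollars floor. Met.
  (e) The amount in controversy is $105,500, which meets the 20,000 dollars floor, so one alternative holds. Satisfied.
  → Every requirement is satisfied — jurisdiction.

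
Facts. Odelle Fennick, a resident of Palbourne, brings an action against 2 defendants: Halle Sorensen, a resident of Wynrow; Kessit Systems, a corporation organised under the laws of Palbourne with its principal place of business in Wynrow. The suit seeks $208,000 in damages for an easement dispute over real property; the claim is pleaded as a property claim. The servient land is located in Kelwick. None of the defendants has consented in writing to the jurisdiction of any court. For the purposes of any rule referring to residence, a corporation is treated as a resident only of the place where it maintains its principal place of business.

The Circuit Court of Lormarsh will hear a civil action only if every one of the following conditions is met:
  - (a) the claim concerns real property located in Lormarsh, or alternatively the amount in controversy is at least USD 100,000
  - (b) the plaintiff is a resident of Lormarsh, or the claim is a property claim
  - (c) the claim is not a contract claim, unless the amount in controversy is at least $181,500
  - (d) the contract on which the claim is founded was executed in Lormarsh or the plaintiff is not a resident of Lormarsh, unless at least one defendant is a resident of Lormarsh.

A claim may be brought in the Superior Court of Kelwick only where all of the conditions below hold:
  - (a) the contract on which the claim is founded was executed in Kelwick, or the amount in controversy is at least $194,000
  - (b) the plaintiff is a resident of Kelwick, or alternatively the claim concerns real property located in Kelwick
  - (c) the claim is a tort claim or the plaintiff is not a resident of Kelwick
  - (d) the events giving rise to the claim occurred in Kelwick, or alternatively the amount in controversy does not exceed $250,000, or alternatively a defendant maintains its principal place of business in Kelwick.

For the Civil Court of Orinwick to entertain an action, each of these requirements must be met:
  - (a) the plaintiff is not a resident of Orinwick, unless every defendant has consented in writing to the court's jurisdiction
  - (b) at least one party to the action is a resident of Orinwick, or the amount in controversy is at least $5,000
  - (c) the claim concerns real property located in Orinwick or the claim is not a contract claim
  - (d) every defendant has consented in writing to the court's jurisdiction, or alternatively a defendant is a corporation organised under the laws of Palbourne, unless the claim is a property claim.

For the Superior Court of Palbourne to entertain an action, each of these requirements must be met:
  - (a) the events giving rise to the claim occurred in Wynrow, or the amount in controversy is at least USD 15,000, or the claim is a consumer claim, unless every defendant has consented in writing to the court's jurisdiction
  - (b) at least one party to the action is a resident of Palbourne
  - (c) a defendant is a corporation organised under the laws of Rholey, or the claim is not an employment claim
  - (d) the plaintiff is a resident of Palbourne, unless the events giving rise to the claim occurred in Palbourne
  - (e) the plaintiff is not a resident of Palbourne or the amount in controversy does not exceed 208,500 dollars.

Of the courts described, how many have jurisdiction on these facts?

4

The Circuit Court of Lormarsh:
  (a) The amount in controversy is $208,000, which meets the $100,000 floor, so this disjunct is met. Condition met.
  (b) The claim is a property claim, so this disjunct is met. Satisfied.
  (c) The claim is a property claim, not a contract claim. Met.
  (d) The plaintiff resides in Palbourne, which is not Lormarsh, which satisfies one of the alternatives. Satisfied.
  → Every requirement is satisfied — jurisdiction.
The Superior Court of Kelwick:
  (a) The amount in controversy is USD 208,000, which meets the 194,000 dollars floor, which satisfies one of the alternatives. Condition met.
  (b) The property lies in Kelwick, so this disjunct is met. Satisfied.
  (c) The plaintiff resides in Palbourne, which is not Kelwick, which satisfies one of the alternatives. Satisfied.
  (d) The operative events occurred in Kelwick — that alternative is enough. Met.
  → All conditions met; jurisdiction exists.
The Civil Court of Orinwick:
  (a) The plaintiff resides in Palbourne, which is not Orinwick. Condition met.
  (b) The amount in controversy is USD 208,000, which meets the $5,000 floor, which satisfies one of the alternatives. Satisfied.
  (c) The claim is a property claim, not a contract claim, so one alternative holds. Satisfied.
  (d) Kessit Systems is organised under the laws of Palbourne, which satisfies one of the alternatives. Condition met.
  → The court has jurisdiction.
The Superior Court of Palbourne:
  (a) The amount in controversy is $208,000, which meets the $15,000 floor, so one alternative holds. Condition met.
  (b) Odelle Fennick resides in Palbourne. Condition met.
  (c) The claim is a property claim, not an employment claim — that alternative is enough. Condition met.
  (d) The plaintiff resides in Palbourne. Condition met.
  (e) The amount in controversy is 208,000 dollars, within the $208,500 ceiling, so one alternative holds. Satisfied.
  → All conditions met; jurisdiction exists.
Courts with jurisdiction: the Circuit Court of Lormarsh, the Superior Court of Kelwick, the Civil Court of Orinwick, the Superior Court of Palbourne — 4 in total.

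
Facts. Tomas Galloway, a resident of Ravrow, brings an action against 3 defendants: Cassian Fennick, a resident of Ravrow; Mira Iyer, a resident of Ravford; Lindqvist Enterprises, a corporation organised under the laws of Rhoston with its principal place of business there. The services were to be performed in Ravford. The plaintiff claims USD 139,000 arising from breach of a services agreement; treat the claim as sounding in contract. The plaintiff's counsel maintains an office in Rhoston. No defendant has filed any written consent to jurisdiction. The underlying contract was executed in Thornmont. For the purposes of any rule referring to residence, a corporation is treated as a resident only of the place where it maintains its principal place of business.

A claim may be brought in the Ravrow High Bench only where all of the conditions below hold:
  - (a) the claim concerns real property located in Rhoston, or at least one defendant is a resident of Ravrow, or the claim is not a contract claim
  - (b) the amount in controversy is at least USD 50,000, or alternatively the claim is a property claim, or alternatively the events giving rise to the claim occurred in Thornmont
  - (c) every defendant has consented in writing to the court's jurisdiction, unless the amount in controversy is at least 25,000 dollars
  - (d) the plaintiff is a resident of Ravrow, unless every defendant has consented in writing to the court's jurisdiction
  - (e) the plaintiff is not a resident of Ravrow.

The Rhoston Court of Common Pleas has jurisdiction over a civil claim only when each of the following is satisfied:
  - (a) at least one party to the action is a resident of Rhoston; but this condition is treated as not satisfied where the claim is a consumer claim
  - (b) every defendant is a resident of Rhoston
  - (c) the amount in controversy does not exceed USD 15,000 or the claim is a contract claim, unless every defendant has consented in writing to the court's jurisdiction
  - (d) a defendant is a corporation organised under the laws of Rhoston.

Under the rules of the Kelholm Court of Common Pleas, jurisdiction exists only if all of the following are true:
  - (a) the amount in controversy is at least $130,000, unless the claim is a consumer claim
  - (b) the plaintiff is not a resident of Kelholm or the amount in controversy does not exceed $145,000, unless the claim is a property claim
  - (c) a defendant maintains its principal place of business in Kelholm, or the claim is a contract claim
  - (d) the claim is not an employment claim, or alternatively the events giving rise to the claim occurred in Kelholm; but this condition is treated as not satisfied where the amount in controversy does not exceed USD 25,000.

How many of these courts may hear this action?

The Ravrow High Bench:
  (a) Cassian Fennick resides in Ravrow, which satisfies one of the alternatives. Condition met.
  (b) The amount in controversy is $139,000, which meets the $50,000 floor, so one alternative holds. Met.
  (c) No such written consent has been filed. The proviso rescues it, though: the amount in controversy is USD 139,000, which meets the 25,000 dollars floor. Met.
  (d) The plaintiff resides in Ravrow. Condition met.
  (e) The plaintiff resides in Ravrow. Fails.
  → No jurisdiction.
The Rhoston Court of Common Pleas:
  (a) Lindqvist Enterprises resides in Rhoston. The exception is not triggered, since the claim is a contract claim, not a consumer claim. Condition met.
  (b) The defendants reside as follows — Cassian Fennick in Ravrow, Mira Iyer in Ravford, Lindqvist Enterprises in Rhoston — not all in Rhoston. Not satisfied.
  (c) The claim is a contract claim, so this disjunct is met. Satisfied.
  (d) Lindqvist Enterprises is organised under the laws of Rhoston. Condition met.
  → At least one condition fails; no jurisdiction.
The Kelholm Court of Common Pleas:
  (a) The amount in controversy is 139,000 dollars, which meets the USD 130,000 floor. Satisfied.
  (b) The plaintiff resides in Ravrow, which is not Kelholm, which satisfies one of the alternatives. Satisfied.
  (c) The claim is a contract claim, so one alternative holds. Met.
  (d) The claim is a contract claim, not an employment claim — that alternative is enough. The exception is not triggered, since the amount in controversy is USD 139,000, above the $25,000 ceiling. Met.
  → All conditions met; jurisdiction exists.
Courts with jurisdiction: the Kelholm Court of Common Pleas — 1 in total.

1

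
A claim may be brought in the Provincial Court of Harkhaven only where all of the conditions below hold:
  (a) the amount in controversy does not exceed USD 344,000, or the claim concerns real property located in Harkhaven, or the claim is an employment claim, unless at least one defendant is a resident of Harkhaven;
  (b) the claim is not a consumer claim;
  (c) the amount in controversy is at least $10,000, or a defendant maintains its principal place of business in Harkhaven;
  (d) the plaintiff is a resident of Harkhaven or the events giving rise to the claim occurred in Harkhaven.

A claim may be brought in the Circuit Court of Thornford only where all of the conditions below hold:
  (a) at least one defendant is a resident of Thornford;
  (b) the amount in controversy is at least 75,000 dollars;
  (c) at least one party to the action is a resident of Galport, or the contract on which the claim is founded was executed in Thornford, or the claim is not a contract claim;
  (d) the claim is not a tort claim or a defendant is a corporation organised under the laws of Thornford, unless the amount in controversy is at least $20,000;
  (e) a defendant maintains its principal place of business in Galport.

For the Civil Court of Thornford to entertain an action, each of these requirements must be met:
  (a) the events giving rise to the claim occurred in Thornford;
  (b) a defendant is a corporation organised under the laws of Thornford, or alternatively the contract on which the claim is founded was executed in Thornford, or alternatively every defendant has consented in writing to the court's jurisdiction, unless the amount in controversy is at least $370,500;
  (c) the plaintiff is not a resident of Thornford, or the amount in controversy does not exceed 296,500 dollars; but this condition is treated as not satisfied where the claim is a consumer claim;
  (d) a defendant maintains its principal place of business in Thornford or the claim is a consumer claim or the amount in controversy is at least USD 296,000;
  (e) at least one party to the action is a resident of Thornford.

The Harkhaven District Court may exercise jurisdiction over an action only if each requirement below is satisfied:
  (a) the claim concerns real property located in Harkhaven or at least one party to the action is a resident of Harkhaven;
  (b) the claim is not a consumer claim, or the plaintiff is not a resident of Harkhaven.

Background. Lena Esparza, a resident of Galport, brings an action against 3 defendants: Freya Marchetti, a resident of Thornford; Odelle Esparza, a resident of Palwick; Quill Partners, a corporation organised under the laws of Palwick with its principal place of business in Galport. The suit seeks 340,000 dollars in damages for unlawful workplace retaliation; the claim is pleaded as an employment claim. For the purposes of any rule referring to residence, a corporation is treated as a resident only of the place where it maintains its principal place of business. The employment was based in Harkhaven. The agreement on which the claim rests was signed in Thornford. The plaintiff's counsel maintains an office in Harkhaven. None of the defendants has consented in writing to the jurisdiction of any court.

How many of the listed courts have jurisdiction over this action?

The Provincial Court of Harkhaven:
  (a) The amount in controversy is $340,000, within the USD 344,000 ceiling — that alternative is enough. Condition met.
  (b) The claim is an employment claim, not a consumer claim. Met.
  (c) The amount in controversy is USD 340,000, which meets the 10,000 dollars floor, which satisfies one of the alternatives. Met.
  (d) The operative events occurred in Harkhaven, so one alternative holds. Satisfied.
  → Every requirement is satisfied — jurisdiction.
The Circuit Court of Thornford:
  (a) Freya Marchetti resides in Thornford. Satisfied.
  (b) The amount in controversy is $340,000, which meets the $75,000 floor. Met.
  (c) Lena Esparza resides in Galport, so this disjunct is met. Condition met.
  (d) The claim is an employment claim, not a tort claim, which satisfies one of the alternatives. Satisfied.
  (e) Quill Partners has its principal place of business in Galport. Met.
  → All conditions met; jurisdiction exists.
The Civil Court of Thornford:
  (a) The operative events occurred in Harkhaven, not Thornford. Not met.
  (b) The contract was executed in Thornford — that alternative is enough. Satisfied.
  (c) The plaintiff resides in Galport, which is not Thornford, which satisfies one of the alternatives. The exception is not triggered, since the claim is an employment claim, not a consumer claim. Condition met.
  (d) The amount in controversy is USD 340,000, which meets the 296,000 dollars floor — that alternative is enough. Condition met.
  (e) Freya Marchetti resides in Thornford. Satisfied.
  → At least one condition fails; no jurisdiction.
The Harkhaven District Court:
  (a) The claim does not concern real property; no party resides in Harkhaven — none of the alternatives is met. Fails.
  (b) The claim is an employment claim, not a consumer claim, so this disjunct is met. Met.
  → No jurisdiction.
Courts with jurisdiction: the Provincial Court of Harkhaven, the Circuit Court of Thornford — 2 in total.

2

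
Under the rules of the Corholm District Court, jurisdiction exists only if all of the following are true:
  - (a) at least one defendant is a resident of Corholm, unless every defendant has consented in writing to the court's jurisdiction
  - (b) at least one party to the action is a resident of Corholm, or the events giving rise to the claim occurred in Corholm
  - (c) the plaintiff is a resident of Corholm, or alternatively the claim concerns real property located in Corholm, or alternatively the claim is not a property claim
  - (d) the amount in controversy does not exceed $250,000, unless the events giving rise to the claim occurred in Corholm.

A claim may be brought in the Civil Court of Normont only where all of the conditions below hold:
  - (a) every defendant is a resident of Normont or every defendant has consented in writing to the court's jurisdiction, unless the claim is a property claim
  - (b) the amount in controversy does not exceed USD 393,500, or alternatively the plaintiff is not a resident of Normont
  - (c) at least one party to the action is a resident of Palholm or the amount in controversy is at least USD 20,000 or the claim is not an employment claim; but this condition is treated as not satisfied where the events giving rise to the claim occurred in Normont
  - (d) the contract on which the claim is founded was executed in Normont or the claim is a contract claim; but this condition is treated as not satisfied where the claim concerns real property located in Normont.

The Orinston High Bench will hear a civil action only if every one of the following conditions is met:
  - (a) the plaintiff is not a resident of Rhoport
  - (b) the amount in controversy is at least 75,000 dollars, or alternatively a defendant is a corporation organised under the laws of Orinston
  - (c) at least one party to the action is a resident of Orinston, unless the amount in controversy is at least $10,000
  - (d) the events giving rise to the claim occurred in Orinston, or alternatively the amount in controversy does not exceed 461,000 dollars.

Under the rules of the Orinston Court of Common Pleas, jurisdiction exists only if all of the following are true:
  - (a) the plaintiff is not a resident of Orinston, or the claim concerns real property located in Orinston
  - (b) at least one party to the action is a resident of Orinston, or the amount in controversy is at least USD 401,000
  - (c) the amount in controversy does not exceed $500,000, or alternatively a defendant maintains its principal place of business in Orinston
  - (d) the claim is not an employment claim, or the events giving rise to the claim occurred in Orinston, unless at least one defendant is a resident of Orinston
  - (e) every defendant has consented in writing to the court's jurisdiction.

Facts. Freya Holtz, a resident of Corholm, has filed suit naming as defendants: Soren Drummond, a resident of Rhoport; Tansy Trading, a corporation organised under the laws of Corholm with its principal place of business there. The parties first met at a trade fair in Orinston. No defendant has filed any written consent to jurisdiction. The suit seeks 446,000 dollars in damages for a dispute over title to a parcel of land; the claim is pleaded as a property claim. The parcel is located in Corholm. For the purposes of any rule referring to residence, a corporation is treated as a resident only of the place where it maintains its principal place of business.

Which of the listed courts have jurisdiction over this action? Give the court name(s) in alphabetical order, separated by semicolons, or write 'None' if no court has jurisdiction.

The Corholm District Court:
  (a) Tansy Trading resides in Corholm. Condition met.
  (b) Freya Holtz resides in Corholm — that alternative is enough. Met.
  (c) The plaintiff resides in Corholm, which satisfies one of the alternatives. Satisfied.
  (d) The amount in controversy is 446,000 dollars, above the 250,000 dollars ceiling. However, the operative events occurred in Corholm, so the 'unless' proviso supplies this condition. Satisfied.
  → All conditions met; jurisdiction exists.
The Civil Court of Normont:
  (a) The defendants reside as follows — Soren Drummond in Rhoport, Tansy Trading in Corholm — not all in Normont; no such written consent has been filed — none of the alternatives is met. However, the claim is a property claim, so the 'unless' proviso supplies this condition. Condition met.
  (b) The plaintiff resides in Corholm, which is not Normont — that alternative is enough. Condition met.
  (c) The amount in controversy is 446,000 dollars, which meets the USD 20,000 floor, so this disjunct is met. The carve-out does not apply: the operative events occurred in Corholm, not Normont. Satisfied.
  (d) No contract (and hence no place of execution) is alleged; the claim is a property claim, not a contract claim — no alternative holds. Not satisfied.
  → At least one condition fails; no jurisdiction.
The Orinston High Bench:
  (a) The plaintiff resides in Corholm, which is not Rhoport. Satisfied.
  (b) The amount in controversy is $446,000, which meets the 75,000 dollars floor, so one alternative holds. Condition met.
  (c) No party resides in Orinston. The proviso rescues it, though: the amount in controversy is 446,000 dollars, which meets the $10,000 floor. Condition met.
  (d) The amount in controversy is $446,000, within the $461,000 ceiling — that alternative is enough. Met.
  → The court has jurisdiction.
The Orinston Court of Common Pleas:
  (a) The plaintiff resides in Corholm, which is not Orinston, so one alternative holds. Condition met.
  (b) The amount in controversy is 446,000 dollars, which meets the USD 401,000 floor, so this disjunct is met. Satisfied.
  (c) The amount in controversy is 446,000 dollars, within the $500,000 ceiling — that alternative is enough. Condition met.
  (d) The claim is a property claim, not an employment claim, so one alternative holds. Satisfied.
  (e) No such written consent has been filed. Fails.
  → Not every requirement is met — no jurisdiction.

the Corholm District Court; the Orinston High Bench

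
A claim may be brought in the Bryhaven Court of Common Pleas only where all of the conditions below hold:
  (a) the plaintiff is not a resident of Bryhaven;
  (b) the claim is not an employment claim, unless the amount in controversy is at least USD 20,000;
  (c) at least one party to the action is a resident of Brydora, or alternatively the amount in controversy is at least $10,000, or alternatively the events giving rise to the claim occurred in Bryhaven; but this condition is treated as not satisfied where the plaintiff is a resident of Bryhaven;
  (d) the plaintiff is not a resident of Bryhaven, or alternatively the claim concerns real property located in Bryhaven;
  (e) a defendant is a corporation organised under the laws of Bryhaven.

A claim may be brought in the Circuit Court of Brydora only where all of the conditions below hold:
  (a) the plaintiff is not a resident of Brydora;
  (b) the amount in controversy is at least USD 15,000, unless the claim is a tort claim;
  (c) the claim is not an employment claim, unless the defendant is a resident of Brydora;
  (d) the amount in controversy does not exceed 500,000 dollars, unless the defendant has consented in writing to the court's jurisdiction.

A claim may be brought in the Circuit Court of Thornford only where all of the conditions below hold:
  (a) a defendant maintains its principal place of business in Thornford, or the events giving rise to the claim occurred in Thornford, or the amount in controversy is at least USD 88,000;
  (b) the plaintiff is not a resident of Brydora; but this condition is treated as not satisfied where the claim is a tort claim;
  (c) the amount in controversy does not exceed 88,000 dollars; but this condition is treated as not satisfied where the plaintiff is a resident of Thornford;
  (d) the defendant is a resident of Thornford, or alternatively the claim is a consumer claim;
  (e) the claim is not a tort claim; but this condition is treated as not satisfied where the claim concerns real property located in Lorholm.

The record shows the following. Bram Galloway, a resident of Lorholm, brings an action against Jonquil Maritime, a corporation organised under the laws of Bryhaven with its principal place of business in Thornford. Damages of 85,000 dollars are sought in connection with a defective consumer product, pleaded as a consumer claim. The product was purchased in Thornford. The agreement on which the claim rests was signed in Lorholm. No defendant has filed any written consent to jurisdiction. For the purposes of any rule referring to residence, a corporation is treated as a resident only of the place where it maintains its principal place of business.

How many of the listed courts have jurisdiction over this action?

The Bryhaven Court of Common Pleas:
  (a) The plaintiff resides in Lorholm, which is not Bryhaven. Satisfied.
  (b) The claim is a consumer claim, not an employment claim. Condition met.
  (c) The amount in controversy is $85,000, which meets the 10,000 dollars floor, so one alternative holds. And the carve-out is inapplicable — the plaintiff resides in Lorholm, not Bryhaven. Met.
  (d) The plaintiff resides in Lorholm, which is not Bryhaven, so one alternative holds. Condition met.
  (e) Jonquil Maritime is organised under the laws of Bryhaven. Met.
  → Jurisdiction lies.
The Circuit Court of Brydora:
  (a) The plaintiff resides in Lorholm, which is not Brydora. Satisfied.
  (b) The amount in controversy is 85,000 dollars, which meets the USD 15,000 floor. Satisfied.
  (c) The claim is a consumer claim, not an employment claim. Condition met.
  (d) The amount in controversy is USD 85,000, within the $500,000 ceiling. Condition met.
  → All conditions met; jurisdiction exists.
The Circuit Court of Thornford:
  (a) Jonquil Maritime has its principal place of business in Thornford — that alternative is enough. Condition met.
  (b) The plaintiff resides in Lorholm, which is not Brydora. And the carve-out is inapplicable — the claim is a consumer claim, not a tort claim. Condition met.
  (c) The amount in controversy is $85,000, within the $88,000 ceiling. The carve-out does not apply: the plaintiff resides in Lorholm, not Thornford. Condition met.
  (d) The defendant resides in Thornford, so this disjunct is met. Condition met.
  (e) The claim is a consumer claim, not a tort claim. The exception is not triggered, since the claim does not concern real property. Satisfied.
  → The court has jurisdiction.
Courts with jurisdiction: the Bryhaven Court of Common Pleas, the Circuit Court of Brydora, the Circuit Court of Thornford — 3 in total.

3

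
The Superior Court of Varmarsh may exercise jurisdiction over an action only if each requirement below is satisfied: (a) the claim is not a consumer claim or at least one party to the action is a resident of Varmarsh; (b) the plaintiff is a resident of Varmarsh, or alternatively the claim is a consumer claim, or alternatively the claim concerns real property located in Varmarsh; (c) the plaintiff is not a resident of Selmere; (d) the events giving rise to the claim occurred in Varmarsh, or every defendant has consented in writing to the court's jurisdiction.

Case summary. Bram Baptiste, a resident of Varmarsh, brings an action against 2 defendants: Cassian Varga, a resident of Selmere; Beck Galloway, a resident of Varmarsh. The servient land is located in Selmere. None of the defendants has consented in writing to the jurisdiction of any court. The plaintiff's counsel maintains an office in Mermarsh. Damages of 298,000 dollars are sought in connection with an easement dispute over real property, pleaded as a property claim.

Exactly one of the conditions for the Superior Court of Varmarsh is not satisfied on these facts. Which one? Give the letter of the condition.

The Superior Court of Varmarsh:
  (a) The claim is a property claim, not a consumer claim — that alternative is enough. Met.
  (b) The plaintiff resides in Varmarsh, which satisfies one of the alternatives. Condition met.
  (c) The plaintiff resides in Varmarsh, which is not Selmere. Satisfied.
  (d) The operative events occurred in Selmere, not Varmarsh; no such written consent has been filed — none of the alternatives is met. Condition not met.
Only condition (d) fails.

(d)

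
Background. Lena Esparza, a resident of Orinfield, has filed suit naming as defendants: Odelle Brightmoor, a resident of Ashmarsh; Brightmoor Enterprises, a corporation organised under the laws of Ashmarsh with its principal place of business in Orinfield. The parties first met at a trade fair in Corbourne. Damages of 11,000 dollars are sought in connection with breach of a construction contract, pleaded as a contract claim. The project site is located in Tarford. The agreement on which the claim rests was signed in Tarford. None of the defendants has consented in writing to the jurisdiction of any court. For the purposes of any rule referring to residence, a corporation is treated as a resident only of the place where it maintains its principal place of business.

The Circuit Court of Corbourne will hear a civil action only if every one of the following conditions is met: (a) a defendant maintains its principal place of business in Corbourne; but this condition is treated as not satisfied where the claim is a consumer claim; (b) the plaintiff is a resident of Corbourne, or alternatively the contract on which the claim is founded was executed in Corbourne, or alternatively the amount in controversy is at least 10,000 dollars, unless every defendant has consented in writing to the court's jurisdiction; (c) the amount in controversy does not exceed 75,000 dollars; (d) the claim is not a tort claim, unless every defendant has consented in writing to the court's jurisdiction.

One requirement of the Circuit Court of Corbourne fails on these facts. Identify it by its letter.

The Circuit Court of Corbourne:
  (a) The corporate defendant(s) have their principal place of business in Orinfield, not Corbourne. Not met.
  (b) The amount in controversy is $11,000, which meets the $10,000 floor, so one alternative holds. Met.
  (c) The amount in controversy is 11,000 dollars, within the 75,000 dollars ceiling. Satisfied.
  (d) The claim is a contract claim, not a tort claim. Condition met.
Only condition (a) fails.

(a)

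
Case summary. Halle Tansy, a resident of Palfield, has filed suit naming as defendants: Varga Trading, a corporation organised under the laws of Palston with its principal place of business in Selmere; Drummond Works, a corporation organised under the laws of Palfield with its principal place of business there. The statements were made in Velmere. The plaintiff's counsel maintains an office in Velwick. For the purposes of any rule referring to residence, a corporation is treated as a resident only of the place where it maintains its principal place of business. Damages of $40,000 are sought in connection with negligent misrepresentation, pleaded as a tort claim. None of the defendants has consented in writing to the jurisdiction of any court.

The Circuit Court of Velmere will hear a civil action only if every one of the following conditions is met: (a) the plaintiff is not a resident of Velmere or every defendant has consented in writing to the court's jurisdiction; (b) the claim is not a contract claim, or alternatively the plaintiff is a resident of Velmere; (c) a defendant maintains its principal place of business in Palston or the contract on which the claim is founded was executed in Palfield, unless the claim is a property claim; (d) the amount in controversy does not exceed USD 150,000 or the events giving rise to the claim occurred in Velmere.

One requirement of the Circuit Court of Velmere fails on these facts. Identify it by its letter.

(c)

The Circuit Court of Velmere:
  (a) The plaintiff resides in Palfield, which is not Velmere, so one alternative holds. Satisfied.
  (b) The claim is a tort claim, not a contract claim, so one alternative holds. Condition met.
  (c) The corporate defendant(s) have their principal place of business in Palfield, Selmere, not Palston; no contract (and hence no place of execution) is alleged — every alternative fails. And the claim is a tort claim, not a property claim, so the proviso does not save it. Not met.
  (d) The amount in controversy is USD 40,000, within the 150,000 dollars ceiling, which satisfies one of the alternatives. Satisfied.
Only condition (c) fails.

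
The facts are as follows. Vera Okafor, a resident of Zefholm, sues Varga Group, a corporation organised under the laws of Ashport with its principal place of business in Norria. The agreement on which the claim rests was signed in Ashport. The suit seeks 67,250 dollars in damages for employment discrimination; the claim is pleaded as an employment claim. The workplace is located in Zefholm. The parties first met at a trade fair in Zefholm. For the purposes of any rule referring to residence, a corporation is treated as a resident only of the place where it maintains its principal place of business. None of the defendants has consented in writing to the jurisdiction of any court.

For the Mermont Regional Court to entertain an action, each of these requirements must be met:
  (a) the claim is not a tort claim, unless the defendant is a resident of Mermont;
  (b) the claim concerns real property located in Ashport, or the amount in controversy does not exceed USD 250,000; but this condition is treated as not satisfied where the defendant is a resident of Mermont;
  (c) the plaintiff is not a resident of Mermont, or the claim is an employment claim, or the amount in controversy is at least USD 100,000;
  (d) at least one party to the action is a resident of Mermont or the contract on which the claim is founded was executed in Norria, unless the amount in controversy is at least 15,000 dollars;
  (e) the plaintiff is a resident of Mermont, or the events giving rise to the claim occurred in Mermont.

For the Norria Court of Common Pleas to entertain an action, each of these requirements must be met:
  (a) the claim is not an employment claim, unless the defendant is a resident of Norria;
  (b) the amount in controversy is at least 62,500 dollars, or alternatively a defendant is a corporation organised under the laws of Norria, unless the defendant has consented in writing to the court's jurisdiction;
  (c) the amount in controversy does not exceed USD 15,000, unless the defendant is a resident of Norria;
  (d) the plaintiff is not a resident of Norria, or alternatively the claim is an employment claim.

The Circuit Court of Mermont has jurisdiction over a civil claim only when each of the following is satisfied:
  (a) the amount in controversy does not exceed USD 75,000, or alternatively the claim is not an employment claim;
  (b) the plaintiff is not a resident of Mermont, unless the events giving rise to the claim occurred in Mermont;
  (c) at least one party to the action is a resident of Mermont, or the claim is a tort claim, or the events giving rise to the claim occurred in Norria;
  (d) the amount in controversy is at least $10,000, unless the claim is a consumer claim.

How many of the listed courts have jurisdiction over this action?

The Mermont Regional Court:
  (a) The claim is an employment claim, not a tort claim. Satisfied.
  (b) The amount in controversy is USD 67,250, within the USD 250,000 ceiling, so one alternative holds. The exception is not triggered, since the defendant resides in Norria, not Mermont. Satisfied.
  (c) The plaintiff resides in Zefholm, which is not Mermont, so this disjunct is met. Condition met.
  (d) No party resides in Mermont; the contract was executed in Ashport, not Norria — none of the alternatives is met. The proviso rescues it, though: the amount in controversy is $67,250, which meets the USD 15,000 floor. Met.
  (e) The plaintiff resides in Zefholm, not Mermont; the operative events occurred in Zefholm, not Mermont — none of the alternatives is met. Not met.
  → No jurisdiction.
The Norria Court of Common Pleas:
  (a) The claim is an employment claim. However, the defendant resides in Norria, so the 'unless' proviso supplies this condition. Condition met.
  (b) The amount in controversy is $67,250, which meets the USD 62,500 floor, so one alternative holds. Condition met.
  (c) The amount in controversy is USD 67,250, above the USD 15,000 ceiling. But the defendant resides in Norria, and the 'unless' clause therefore excuses the requirement. Satisfied.
  (d) The plaintiff resides in Zefholm, which is not Norria, so this disjunct is met. Condition met.
  → Every requirement is satisfied — jurisdiction.
The Circuit Court of Mermont:
  (a) The amount in controversy is $67,250, within the 75,000 dollars ceiling — that alternative is enough. Met.
  (b) The plaintiff resides in Zefholm, which is not Mermont. Condition met.
  (c) No party resides in Mermont; the claim is an employment claim, not a tort claim; the operative events occurred in Zefholm, not Norria — every alternative fails. Not satisfied.
  (d) The amount in controversy is USD 67,250, which meets the USD 10,000 floor. Met.
  → Not every requirement is met — no jurisdiction.
Courts with jurisdiction: the Norria Court of Common Pleas — 1 in total.

1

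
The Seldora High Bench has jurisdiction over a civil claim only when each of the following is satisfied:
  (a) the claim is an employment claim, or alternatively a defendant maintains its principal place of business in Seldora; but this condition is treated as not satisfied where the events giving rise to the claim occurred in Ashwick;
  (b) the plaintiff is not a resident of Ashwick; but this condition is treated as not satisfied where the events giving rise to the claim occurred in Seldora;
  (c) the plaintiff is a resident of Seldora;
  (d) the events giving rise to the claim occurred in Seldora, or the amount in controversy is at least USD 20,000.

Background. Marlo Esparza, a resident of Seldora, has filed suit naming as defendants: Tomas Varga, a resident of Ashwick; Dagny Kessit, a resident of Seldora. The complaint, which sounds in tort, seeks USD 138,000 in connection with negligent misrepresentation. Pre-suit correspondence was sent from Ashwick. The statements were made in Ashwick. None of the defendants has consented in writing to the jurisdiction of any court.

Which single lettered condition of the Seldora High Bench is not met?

(a)

The Seldora High Bench:
  (a) The claim is a tort claim, not an employment claim; no defendant is a corporation — none of the alternatives is met. Fails.
  (b) The plaintiff resides in Seldora, which is not Ashwick. The exception is not triggered, since the operative events occurred in Ashwick, not Seldora. Condition met.
  (c) The plaintiff resides in Seldora. Condition met.
  (d) The amount in controversy is 138,000 dollars, which meets the 20,000 dollars floor, which satisfies one of the alternatives. Condition met.
Only condition (a) fails.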